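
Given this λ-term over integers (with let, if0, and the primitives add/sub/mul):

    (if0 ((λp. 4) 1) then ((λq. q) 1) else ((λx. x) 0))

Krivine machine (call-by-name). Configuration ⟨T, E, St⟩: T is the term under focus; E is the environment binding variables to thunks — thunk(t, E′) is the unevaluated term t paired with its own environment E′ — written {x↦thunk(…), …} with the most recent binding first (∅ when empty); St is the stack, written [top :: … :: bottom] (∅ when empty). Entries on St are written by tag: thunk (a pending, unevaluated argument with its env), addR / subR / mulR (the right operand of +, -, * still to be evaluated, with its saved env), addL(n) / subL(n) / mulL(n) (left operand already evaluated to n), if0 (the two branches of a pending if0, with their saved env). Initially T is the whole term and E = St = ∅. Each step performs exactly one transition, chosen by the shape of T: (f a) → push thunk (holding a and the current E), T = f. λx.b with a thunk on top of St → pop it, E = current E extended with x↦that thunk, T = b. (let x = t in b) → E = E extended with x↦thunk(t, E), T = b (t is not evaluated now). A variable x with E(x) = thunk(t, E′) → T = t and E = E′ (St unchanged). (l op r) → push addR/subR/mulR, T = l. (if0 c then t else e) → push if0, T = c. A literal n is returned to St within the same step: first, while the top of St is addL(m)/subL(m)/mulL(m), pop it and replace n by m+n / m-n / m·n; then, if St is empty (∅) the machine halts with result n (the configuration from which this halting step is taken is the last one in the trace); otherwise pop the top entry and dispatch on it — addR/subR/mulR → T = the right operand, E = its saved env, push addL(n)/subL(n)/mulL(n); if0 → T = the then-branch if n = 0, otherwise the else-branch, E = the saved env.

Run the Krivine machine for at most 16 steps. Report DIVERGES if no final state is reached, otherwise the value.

Answer: 0

Machine steps:
[0] [T=(if0 ((λp. 4) 1) then ((λq. q) 1) else ((λx. x) 0)) | E=∅ | St=∅]
[1] [T=((λp. 4) 1) | E=∅ | St=[if0]]
[2] [T=(λp. 4) | E=∅ | St=[thunk :: if0]]
[3] [T=4 | E={p↦thunk(1, ∅)} | St=[if0]]
[4] [T=((λx. x) 0) | E=∅ | St=∅]
[5] [T=(λx. x) | E=∅ | St=[thunk]]
[6] [T=x | E={x↦thunk(0, ∅)} | St=∅]
[7] [T=0 | E=∅ | St=∅]
→ final value 0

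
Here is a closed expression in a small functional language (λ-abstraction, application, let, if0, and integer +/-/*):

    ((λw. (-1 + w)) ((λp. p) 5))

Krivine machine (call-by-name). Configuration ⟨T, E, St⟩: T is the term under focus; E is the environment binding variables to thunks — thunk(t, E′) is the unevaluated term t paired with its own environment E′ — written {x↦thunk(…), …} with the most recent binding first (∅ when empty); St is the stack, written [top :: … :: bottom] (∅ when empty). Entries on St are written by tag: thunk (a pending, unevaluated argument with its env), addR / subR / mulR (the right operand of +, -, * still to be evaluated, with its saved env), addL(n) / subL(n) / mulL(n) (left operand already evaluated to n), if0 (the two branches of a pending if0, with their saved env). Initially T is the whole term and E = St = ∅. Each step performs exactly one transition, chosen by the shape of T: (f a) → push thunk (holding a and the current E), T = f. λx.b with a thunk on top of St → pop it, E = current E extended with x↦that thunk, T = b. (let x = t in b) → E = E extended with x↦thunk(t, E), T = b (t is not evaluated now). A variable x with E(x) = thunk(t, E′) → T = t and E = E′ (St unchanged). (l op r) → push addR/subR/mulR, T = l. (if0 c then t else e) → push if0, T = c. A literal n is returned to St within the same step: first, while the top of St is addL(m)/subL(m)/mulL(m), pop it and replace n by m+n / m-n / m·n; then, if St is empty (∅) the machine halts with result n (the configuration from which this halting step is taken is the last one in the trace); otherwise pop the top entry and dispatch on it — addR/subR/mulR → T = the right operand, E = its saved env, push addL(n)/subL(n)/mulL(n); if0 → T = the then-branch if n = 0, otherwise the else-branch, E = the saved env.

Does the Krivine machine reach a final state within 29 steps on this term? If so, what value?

step 0: [T=((λw. (-1 + w)) ((λp. p) 5)) | E=∅ | St=∅]
step 1: [T=(λw. (-1 + w)) | E=∅ | St=[thunk]]
step 2: [T=(-1 + w) | E={w↦thunk(((λp. p) 5), ∅)} | St=∅]
step 3: [T=-1 | E={w↦thunk(((λp. p) 5), ∅)} | St=[addR]]
step 4: [T=w | E={w↦thunk(((λp. p) 5), ∅)} | St=[addL(-1)]]
step 5: [T=((λp. p) 5) | E=∅ | St=[addL(-1)]]
step 6: [T=(λp. p) | E=∅ | St=[thunk :: addL(-1)]]
step 7: [T=p | E={p↦thunk(5, ∅)} | St=[addL(-1)]]
step 8: [T=5 | E=∅ | St=[addL(-1)]]
→ final value 4

Answer: 4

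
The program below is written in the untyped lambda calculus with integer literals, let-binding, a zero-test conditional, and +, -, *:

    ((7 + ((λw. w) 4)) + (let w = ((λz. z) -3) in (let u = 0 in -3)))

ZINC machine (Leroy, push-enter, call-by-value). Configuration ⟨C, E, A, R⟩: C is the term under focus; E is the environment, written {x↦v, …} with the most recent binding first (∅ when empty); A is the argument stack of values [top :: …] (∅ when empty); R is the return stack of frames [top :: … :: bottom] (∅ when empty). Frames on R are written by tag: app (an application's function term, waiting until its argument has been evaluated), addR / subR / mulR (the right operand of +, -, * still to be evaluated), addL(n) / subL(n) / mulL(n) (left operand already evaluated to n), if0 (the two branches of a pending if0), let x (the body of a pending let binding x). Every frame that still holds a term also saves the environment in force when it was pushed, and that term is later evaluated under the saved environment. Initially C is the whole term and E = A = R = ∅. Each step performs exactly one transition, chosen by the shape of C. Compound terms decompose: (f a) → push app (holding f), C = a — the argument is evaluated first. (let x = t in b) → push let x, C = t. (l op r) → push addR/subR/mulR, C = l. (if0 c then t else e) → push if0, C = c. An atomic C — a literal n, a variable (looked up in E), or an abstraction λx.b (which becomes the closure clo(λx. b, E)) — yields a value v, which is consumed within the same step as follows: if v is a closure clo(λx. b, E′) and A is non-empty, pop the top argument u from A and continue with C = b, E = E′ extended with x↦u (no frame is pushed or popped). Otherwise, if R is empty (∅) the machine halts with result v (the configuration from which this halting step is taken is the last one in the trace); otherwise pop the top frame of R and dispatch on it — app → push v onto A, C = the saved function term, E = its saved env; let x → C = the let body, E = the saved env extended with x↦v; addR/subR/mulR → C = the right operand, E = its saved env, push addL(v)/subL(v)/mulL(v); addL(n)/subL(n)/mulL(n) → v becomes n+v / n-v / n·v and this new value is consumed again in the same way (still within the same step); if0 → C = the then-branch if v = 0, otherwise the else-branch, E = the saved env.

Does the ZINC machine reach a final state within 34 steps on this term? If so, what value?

t=0: [C=((7 + ((λw. w) 4)) + (let w = ((λz. z) -3) in (let u = 0 in -3))) | E=∅ | A=∅ | R=∅]
t=1: [C=(7 + ((λw. w) 4)) | E=∅ | A=∅ | R=[addR]]
t=2: [C=7 | E=∅ | A=∅ | R=[addR :: addR]]
t=3: [C=((λw. w) 4) | E=∅ | A=∅ | R=[addL(7) :: addR]]
t=4: [C=4 | E=∅ | A=∅ | R=[app :: addL(7) :: addR]]
t=5: [C=(λw. w) | E=∅ | A=[4] | R=[addL(7) :: addR]]
t=6: [C=w | E={w↦4} | A=∅ | R=[addL(7) :: addR]]
t=7: [C=(let w = ((λz. z) -3) in (let u = 0 in -3)) | E=∅ | A=∅ | R=[addL(11)]]
t=8: [C=((λz. z) -3) | E=∅ | A=∅ | R=[let w :: addL(11)]]
t=9: [C=-3 | E=∅ | A=∅ | R=[app :: let w :: addL(11)]]
t=10: [C=(λz. z) | E=∅ | A=[-3] | R=[let w :: addL(11)]]
t=11: [C=z | E={z↦-3} | A=∅ | R=[let w :: addL(11)]]
t=12: [C=(let u = 0 in -3) | E={w↦-3} | A=∅ | R=[addL(11)]]
t=13: [C=0 | E={w↦-3} | A=∅ | R=[let u :: addL(11)]]
t=14: [C=-3 | E={u↦0, w↦-3} | A=∅ | R=[addL(11)]]
→ final value 8

Answer: 8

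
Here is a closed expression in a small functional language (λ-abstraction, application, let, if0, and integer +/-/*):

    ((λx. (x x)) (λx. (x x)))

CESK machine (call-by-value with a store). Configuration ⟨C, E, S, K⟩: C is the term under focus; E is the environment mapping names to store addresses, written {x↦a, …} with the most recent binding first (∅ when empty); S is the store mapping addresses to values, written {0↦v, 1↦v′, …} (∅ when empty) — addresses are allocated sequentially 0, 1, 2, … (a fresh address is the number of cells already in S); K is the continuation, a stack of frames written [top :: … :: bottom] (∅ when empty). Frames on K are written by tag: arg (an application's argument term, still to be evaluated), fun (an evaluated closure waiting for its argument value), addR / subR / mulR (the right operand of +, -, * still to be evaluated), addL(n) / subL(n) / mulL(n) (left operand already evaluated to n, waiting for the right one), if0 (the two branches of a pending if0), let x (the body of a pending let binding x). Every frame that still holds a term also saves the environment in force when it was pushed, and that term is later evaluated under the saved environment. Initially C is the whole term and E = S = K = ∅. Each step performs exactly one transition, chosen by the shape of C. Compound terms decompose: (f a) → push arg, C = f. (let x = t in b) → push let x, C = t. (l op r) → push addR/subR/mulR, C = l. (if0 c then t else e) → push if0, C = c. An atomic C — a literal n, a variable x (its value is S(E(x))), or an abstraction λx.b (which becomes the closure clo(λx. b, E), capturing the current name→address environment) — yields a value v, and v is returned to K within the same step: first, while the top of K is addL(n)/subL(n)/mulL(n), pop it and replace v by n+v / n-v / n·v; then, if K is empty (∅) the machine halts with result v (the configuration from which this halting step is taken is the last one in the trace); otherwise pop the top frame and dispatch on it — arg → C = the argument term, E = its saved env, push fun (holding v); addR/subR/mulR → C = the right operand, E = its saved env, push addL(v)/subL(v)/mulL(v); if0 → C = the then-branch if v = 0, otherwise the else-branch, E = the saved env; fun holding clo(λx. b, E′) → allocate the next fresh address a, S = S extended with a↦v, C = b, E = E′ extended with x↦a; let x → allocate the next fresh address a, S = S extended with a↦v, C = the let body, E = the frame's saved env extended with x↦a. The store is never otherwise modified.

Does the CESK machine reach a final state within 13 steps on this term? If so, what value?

Answer: DIVERGES (no final state within 13 steps)

Machine steps:
[0] [C=((λx. (x x)) (λx. (x x))) | E=∅ | S=∅ | K=∅]
[1] [C=(λx. (x x)) | E=∅ | S=∅ | K=[arg]]
[2] [C=(λx. (x x)) | E=∅ | S=∅ | K=[fun]]
[3] [C=(x x) | E={x↦0} | S={0↦clo(λx. (x x), ∅)} | K=∅]
[4] [C=x | E={x↦0} | S={0↦clo(λx. (x x), ∅)} | K=[arg]]
[5] [C=x | E={x↦0} | S={0↦clo(λx. (x x), ∅)} | K=[fun]]
[6] [C=(x x) | E={x↦1} | S={0↦clo(λx. (x x), ∅), 1↦clo(λx. (x x), ∅)} | K=∅]
[7] [C=x | E={x↦1} | S={0↦clo(λx. (x x), ∅), 1↦clo(λx. (x x), ∅)} | K=[arg]]
[8] [C=x | E={x↦1} | S={0↦clo(λx. (x x), ∅), 1↦clo(λx. (x x), ∅)} | K=[fun]]
[9] [C=(x x) | E={x↦2} | S={0↦clo(λx. (x x), ∅), 1↦clo(λx. (x x), ∅), 2↦clo(λx. (x x), ∅)} | K=∅]
[10] [C=x | E={x↦2} | S={0↦clo(λx. (x x), ∅), 1↦clo(λx. (x x), ∅), 2↦clo(λx. (x x), ∅)} | K=[arg]]
[11] [C=x | E={x↦2} | S={0↦clo(λx. (x x), ∅), 1↦clo(λx. (x x), ∅), 2↦clo(λx. (x x), ∅)} | K=[fun]]
[12] [C=(x x) | E={x↦3} | S={0↦clo(λx. (x x), ∅), 1↦clo(λx. (x x), ∅), 2↦clo(λx. (x x), ∅), 3↦clo(λx. (x x), ∅)} | K=∅]
[13] [C=x | E={x↦3} | S={0↦clo(λx. (x x), ∅), 1↦clo(λx. (x x), ∅), 2↦clo(λx. (x x), ∅), 3↦clo(λx. (x x), ∅)} | K=[arg]]
→ 13 transitions taken and the configuration is still not final: no result within 13 steps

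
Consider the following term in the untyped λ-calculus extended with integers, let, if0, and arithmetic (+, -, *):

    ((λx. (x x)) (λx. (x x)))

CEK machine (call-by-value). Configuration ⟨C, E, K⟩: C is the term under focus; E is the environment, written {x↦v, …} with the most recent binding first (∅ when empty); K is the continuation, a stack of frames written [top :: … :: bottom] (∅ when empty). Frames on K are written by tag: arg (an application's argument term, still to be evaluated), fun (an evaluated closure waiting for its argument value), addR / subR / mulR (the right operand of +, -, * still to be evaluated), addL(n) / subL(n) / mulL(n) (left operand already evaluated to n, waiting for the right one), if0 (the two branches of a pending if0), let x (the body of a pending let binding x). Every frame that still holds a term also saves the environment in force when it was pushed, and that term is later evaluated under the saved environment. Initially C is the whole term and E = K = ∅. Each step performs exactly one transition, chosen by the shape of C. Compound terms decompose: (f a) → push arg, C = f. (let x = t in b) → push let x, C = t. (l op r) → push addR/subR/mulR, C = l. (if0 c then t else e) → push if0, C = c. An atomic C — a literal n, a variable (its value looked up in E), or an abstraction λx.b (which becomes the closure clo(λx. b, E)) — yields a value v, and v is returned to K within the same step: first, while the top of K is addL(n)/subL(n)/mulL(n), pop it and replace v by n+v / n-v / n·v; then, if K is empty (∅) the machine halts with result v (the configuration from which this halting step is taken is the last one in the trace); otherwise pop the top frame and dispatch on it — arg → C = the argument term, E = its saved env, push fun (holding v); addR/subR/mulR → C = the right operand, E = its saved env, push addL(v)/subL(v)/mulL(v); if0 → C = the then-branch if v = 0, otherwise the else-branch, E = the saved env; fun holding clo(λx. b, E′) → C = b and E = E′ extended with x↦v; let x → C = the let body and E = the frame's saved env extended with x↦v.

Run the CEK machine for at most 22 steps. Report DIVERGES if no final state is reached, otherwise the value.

[0] <C=((λx. (x x)) (λx. (x x))), E=∅, K=∅>
[1] <C=(λx. (x x)), E=∅, K=[arg]>
[2] <C=(λx. (x x)), E=∅, K=[fun]>
[3] <C=(x x), E={x↦clo(λx. (x x), ∅)}, K=∅>
[4] <C=x, E={x↦clo(λx. (x x), ∅)}, K=[arg]>
[5] <C=x, E={x↦clo(λx. (x x), ∅)}, K=[fun]>
… configuration repeats with period 3 (steps 3–5 recur indefinitely) …

Answer: DIVERGES (no final state within 22 steps)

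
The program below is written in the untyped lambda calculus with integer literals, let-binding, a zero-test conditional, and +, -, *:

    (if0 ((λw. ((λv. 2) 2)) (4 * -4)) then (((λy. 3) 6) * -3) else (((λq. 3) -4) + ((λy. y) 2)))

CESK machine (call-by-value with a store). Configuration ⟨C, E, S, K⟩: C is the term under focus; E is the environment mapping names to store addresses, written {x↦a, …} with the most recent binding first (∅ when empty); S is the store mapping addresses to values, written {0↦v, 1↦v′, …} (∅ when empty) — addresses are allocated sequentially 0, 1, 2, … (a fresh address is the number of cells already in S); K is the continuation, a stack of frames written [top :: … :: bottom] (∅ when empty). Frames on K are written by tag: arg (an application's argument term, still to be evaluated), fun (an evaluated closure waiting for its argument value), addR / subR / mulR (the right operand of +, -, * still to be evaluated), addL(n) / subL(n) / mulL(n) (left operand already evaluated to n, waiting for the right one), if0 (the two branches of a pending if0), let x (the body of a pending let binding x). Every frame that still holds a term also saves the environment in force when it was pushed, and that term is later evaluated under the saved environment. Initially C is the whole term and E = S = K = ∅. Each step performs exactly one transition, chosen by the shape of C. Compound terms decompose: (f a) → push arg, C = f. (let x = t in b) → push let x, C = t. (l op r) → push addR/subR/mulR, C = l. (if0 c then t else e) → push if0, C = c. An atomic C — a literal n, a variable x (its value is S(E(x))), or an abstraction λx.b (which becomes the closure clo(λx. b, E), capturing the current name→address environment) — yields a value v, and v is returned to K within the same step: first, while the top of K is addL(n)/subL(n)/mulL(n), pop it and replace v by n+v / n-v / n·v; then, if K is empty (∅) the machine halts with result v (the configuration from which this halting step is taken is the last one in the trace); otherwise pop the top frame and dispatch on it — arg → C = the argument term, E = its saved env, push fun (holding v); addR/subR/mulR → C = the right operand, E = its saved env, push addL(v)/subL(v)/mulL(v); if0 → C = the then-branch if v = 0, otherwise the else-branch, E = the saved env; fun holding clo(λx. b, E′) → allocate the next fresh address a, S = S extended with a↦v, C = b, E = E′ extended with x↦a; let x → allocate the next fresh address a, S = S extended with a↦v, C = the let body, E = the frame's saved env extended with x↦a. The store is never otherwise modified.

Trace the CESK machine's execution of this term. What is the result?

Answer: 5

Derivation:
step 0: <C=(if0 ((λw. ((λv. 2) 2)) (4 * -4)) then (((λy. 3) 6) * -3) else (((λq. 3) -4) + ((λy. y) 2))), E=∅, S=∅, K=∅>
step 1: <C=((λw. ((λv. 2) 2)) (4 * -4)), E=∅, S=∅, K=[if0]>
step 2: <C=(λw. ((λv. 2) 2)), E=∅, S=∅, K=[arg :: if0]>
step 3: <C=(4 * -4), E=∅, S=∅, K=[fun :: if0]>
step 4: <C=4, E=∅, S=∅, K=[mulR :: fun :: if0]>
step 5: <C=-4, E=∅, S=∅, K=[mulL(4) :: fun :: if0]>
step 6: <C=((λv. 2) 2), E={w↦0}, S={0↦-16}, K=[if0]>
step 7: <C=(λv. 2), E={w↦0}, S={0↦-16}, K=[arg :: if0]>
step 8: <C=2, E={w↦0}, S={0↦-16}, K=[fun :: if0]>
step 9: <C=2, E={v↦1, w↦0}, S={0↦-16, 1↦2}, K=[if0]>
step 10: <C=(((λq. 3) -4) + ((λy. y) 2)), E=∅, S={0↦-16, 1↦2}, K=∅>
step 11: <C=((λq. 3) -4), E=∅, S={0↦-16, 1↦2}, K=[addR]>
step 12: <C=(λq. 3), E=∅, S={0↦-16, 1↦2}, K=[arg :: addR]>
step 13: <C=-4, E=∅, S={0↦-16, 1↦2}, K=[fun :: addR]>
step 14: <C=3, E={q↦2}, S={0↦-16, 1↦2, 2↦-4}, K=[addR]>
step 15: <C=((λy. y) 2), E=∅, S={0↦-16, 1↦2, 2↦-4}, K=[addL(3)]>
step 16: <C=(λy. y), E=∅, S={0↦-16, 1↦2, 2↦-4}, K=[arg :: addL(3)]>
step 17: <C=2, E=∅, S={0↦-16, 1↦2, 2↦-4}, K=[fun :: addL(3)]>
step 18: <C=y, E={y↦3}, S={0↦-16, 1↦2, 2↦-4, 3↦2}, K=[addL(3)]>
→ final value 5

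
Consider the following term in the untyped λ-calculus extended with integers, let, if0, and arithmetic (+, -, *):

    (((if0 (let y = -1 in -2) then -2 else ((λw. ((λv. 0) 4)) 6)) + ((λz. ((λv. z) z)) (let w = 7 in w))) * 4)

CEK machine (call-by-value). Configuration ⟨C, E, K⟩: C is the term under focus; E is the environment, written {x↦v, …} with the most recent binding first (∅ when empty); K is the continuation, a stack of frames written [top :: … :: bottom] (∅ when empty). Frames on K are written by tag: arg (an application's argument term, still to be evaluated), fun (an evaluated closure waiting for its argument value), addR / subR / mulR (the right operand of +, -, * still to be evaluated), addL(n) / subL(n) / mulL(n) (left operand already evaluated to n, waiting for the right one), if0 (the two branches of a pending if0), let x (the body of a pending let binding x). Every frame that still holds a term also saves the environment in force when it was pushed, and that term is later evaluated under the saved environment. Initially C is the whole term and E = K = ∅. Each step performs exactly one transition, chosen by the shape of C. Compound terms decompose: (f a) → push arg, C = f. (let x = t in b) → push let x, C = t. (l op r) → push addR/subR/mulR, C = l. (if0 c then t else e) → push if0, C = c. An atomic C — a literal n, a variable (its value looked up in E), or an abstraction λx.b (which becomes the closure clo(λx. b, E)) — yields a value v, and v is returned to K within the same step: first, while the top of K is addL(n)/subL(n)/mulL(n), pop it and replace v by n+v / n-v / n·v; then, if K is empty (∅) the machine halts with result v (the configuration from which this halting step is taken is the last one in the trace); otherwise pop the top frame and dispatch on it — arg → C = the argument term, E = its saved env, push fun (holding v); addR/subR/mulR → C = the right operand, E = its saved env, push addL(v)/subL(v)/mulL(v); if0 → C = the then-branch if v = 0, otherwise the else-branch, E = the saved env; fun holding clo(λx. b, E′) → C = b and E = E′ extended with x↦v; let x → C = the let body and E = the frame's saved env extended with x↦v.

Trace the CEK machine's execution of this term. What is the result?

Answer: 28

Derivation:
0. [C=(((if0 (let y = -1 in -2) then -2 else ((λw. ((λv. 0) 4)) 6)) + ((λz. ((λv. z) z)) (let w = 7 in w))) * 4) | E=∅ | K=∅]
1. [C=((if0 (let y = -1 in -2) then -2 else ((λw. ((λv. 0) 4)) 6)) + ((λz. ((λv. z) z)) (let w = 7 in w))) | E=∅ | K=[mulR]]
2. [C=(if0 (let y = -1 in -2) then -2 else ((λw. ((λv. 0) 4)) 6)) | E=∅ | K=[addR :: mulR]]
3. [C=(let y = -1 in -2) | E=∅ | K=[if0 :: addR :: mulR]]
4. [C=-1 | E=∅ | K=[let y :: if0 :: addR :: mulR]]
5. [C=-2 | E={y↦-1} | K=[if0 :: addR :: mulR]]
6. [C=((λw. ((λv. 0) 4)) 6) | E=∅ | K=[addR :: mulR]]
7. [C=(λw. ((λv. 0) 4)) | E=∅ | K=[arg :: addR :: mulR]]
8. [C=6 | E=∅ | K=[fun :: addR :: mulR]]
9. [C=((λv. 0) 4) | E={w↦6} | K=[addR :: mulR]]
10. [C=(λv. 0) | E={w↦6} | K=[arg :: addR :: mulR]]
11. [C=4 | E={w↦6} | K=[fun :: addR :: mulR]]
12. [C=0 | E={v↦4, w↦6} | K=[addR :: mulR]]
13. [C=((λz. ((λv. z) z)) (let w = 7 in w)) | E=∅ | K=[addL(0) :: mulR]]
14. [C=(λz. ((λv. z) z)) | E=∅ | K=[arg :: addL(0) :: mulR]]
15. [C=(let w = 7 in w) | E=∅ | K=[fun :: addL(0) :: mulR]]
16. [C=7 | E=∅ | K=[let w :: fun :: addL(0) :: mulR]]
17. [C=w | E={w↦7} | K=[fun :: addL(0) :: mulR]]
18. [C=((λv. z) z) | E={z↦7} | K=[addL(0) :: mulR]]
19. [C=(λv. z) | E={z↦7} | K=[arg :: addL(0) :: mulR]]
20. [C=z | E={z↦7} | K=[fun :: addL(0) :: mulR]]
21. [C=z | E={v↦7, z↦7} | K=[addL(0) :: mulR]]
22. [C=4 | E=∅ | K=[mulL(7)]]
→ final value 28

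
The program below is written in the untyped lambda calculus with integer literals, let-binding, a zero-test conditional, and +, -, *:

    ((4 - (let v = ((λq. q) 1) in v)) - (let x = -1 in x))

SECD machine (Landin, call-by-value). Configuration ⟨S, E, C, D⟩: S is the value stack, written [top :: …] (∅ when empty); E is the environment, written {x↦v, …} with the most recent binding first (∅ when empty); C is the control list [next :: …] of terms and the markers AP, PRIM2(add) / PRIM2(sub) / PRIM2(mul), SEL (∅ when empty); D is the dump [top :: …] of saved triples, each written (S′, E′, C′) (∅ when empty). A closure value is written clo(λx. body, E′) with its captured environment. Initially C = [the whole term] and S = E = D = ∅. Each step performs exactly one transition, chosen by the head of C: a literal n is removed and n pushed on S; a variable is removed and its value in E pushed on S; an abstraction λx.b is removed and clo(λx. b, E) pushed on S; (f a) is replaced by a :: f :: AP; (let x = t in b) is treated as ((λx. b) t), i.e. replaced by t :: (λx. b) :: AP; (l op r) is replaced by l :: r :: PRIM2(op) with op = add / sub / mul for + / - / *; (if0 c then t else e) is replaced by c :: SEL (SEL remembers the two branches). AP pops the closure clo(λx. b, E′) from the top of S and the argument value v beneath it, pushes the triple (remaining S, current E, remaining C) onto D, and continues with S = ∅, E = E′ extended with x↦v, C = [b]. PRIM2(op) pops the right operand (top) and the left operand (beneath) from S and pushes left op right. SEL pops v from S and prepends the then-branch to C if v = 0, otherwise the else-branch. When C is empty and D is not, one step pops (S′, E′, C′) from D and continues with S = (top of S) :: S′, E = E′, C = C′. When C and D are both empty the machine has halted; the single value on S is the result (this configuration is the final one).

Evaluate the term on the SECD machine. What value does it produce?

Answer: 4

Derivation:
step 0: [S=∅ | E=∅ | C=[((4 - (let v = ((λq. q) 1) in v)) - (let x = -1 in x))] | D=∅]
step 1: [S=∅ | E=∅ | C=[(4 - (let v = ((λq. q) 1) in v)) :: (let x = -1 in x) :: PRIM2(sub)] | D=∅]
step 2: [S=∅ | E=∅ | C=[4 :: (let v = ((λq. q) 1) in v) :: PRIM2(sub) :: (let x = -1 in x) :: PRIM2(sub)] | D=∅]
step 3: [S=[4] | E=∅ | C=[(let v = ((λq. q) 1) in v) :: PRIM2(sub) :: (let x = -1 in x) :: PRIM2(sub)] | D=∅]
step 4: [S=[4] | E=∅ | C=[((λq. q) 1) :: (λv. v) :: AP :: PRIM2(sub) :: (let x = -1 in x) :: PRIM2(sub)] | D=∅]
step 5: [S=[4] | E=∅ | C=[1 :: (λq. q) :: AP :: (λv. v) :: AP :: PRIM2(sub) :: (let x = -1 in x) :: PRIM2(sub)] | D=∅]
step 6: [S=[1 :: 4] | E=∅ | C=[(λq. q) :: AP :: (λv. v) :: AP :: PRIM2(sub) :: (let x = -1 in x) :: PRIM2(sub)] | D=∅]
step 7: [S=[clo(λq. q, ∅) :: 1 :: 4] | E=∅ | C=[AP :: (λv. v) :: AP :: PRIM2(sub) :: (let x = -1 in x) :: PRIM2(sub)] | D=∅]
step 8: [S=∅ | E={q↦1} | C=[q] | D=[([4], ∅, [(λv. v) :: AP :: PRIM2(sub) :: (let x = -1 in x) :: PRIM2(sub)])]]
step 9: [S=[1] | E={q↦1} | C=∅ | D=[([4], ∅, [(λv. v) :: AP :: PRIM2(sub) :: (let x = -1 in x) :: PRIM2(sub)])]]
step 10: [S=[1 :: 4] | E=∅ | C=[(λv. v) :: AP :: PRIM2(sub) :: (let x = -1 in x) :: PRIM2(sub)] | D=∅]
step 11: [S=[clo(λv. v, ∅) :: 1 :: 4] | E=∅ | C=[AP :: PRIM2(sub) :: (let x = -1 in x) :: PRIM2(sub)] | D=∅]
step 12: [S=∅ | E={v↦1} | C=[v] | D=[([4], ∅, [PRIM2(sub) :: (let x = -1 in x) :: PRIM2(sub)])]]
step 13: [S=[1] | E={v↦1} | C=∅ | D=[([4], ∅, [PRIM2(sub) :: (let x = -1 in x) :: PRIM2(sub)])]]
step 14: [S=[1 :: 4] | E=∅ | C=[PRIM2(sub) :: (let x = -1 in x) :: PRIM2(sub)] | D=∅]
step 15: [S=[3] | E=∅ | C=[(let x = -1 in x) :: PRIM2(sub)] | D=∅]
step 16: [S=[3] | E=∅ | C=[-1 :: (λx. x) :: AP :: PRIM2(sub)] | D=∅]
step 17: [S=[-1 :: 3] | E=∅ | C=[(λx. x) :: AP :: PRIM2(sub)] | D=∅]
step 18: [S=[clo(λx. x, ∅) :: -1 :: 3] | E=∅ | C=[AP :: PRIM2(sub)] | D=∅]
step 19: [S=∅ | E={x↦-1} | C=[x] | D=[([3], ∅, [PRIM2(sub)])]]
step 20: [S=[-1] | E={x↦-1} | C=∅ | D=[([3], ∅, [PRIM2(sub)])]]
step 21: [S=[-1 :: 3] | E=∅ | C=[PRIM2(sub)] | D=∅]
step 22: [S=[4] | E=∅ | C=∅ | D=∅]
→ final value 4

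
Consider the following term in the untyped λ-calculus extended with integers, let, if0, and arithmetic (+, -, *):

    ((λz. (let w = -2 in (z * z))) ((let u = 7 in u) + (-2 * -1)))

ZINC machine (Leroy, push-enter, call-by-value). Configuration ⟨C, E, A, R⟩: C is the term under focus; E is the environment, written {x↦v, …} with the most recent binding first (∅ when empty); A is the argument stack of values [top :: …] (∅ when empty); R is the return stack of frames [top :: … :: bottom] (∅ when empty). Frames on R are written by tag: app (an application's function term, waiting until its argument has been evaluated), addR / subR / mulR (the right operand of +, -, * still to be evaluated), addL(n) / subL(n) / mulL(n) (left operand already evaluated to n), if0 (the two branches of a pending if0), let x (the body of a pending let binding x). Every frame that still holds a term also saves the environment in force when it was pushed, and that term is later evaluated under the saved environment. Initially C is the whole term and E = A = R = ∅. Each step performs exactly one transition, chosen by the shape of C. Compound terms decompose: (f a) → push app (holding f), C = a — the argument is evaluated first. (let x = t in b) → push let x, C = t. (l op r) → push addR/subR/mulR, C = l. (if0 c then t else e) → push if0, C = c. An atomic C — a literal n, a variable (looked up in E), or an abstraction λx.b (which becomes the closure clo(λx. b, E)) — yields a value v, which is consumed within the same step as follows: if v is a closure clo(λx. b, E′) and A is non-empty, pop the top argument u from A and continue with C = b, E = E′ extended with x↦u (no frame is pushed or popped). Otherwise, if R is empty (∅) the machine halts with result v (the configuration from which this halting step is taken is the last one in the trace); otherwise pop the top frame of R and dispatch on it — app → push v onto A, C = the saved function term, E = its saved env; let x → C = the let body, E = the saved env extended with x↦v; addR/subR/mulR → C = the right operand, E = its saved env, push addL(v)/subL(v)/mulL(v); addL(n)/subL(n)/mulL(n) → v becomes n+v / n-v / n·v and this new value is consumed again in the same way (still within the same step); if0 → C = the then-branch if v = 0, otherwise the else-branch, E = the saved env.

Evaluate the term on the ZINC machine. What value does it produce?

Answer: 81

Execution trace:
step 0: <C=((λz. (let w = -2 in (z * z))) ((let u = 7 in u) + (-2 * -1))), E=∅, A=∅, R=∅>
step 1: <C=((let u = 7 in u) + (-2 * -1)), E=∅, A=∅, R=[app]>
step 2: <C=(let u = 7 in u), E=∅, A=∅, R=[addR :: app]>
step 3: <C=7, E=∅, A=∅, R=[let u :: addR :: app]>
step 4: <C=u, E={u↦7}, A=∅, R=[addR :: app]>
step 5: <C=(-2 * -1), E=∅, A=∅, R=[addL(7) :: app]>
step 6: <C=-2, E=∅, A=∅, R=[mulR :: addL(7) :: app]>
step 7: <C=-1, E=∅, A=∅, R=[mulL(-2) :: addL(7) :: app]>
step 8: <C=(λz. (let w = -2 in (z * z))), E=∅, A=[9], R=∅>
step 9: <C=(let w = -2 in (z * z)), E={z↦9}, A=∅, R=∅>
step 10: <C=-2, E={z↦9}, A=∅, R=[let w]>
step 11: <C=(z * z), E={w↦-2, z↦9}, A=∅, R=∅>
step 12: <C=z, E={w↦-2, z↦9}, A=∅, R=[mulR]>
step 13: <C=z, E={w↦-2, z↦9}, A=∅, R=[mulL(9)]>
→ final value 81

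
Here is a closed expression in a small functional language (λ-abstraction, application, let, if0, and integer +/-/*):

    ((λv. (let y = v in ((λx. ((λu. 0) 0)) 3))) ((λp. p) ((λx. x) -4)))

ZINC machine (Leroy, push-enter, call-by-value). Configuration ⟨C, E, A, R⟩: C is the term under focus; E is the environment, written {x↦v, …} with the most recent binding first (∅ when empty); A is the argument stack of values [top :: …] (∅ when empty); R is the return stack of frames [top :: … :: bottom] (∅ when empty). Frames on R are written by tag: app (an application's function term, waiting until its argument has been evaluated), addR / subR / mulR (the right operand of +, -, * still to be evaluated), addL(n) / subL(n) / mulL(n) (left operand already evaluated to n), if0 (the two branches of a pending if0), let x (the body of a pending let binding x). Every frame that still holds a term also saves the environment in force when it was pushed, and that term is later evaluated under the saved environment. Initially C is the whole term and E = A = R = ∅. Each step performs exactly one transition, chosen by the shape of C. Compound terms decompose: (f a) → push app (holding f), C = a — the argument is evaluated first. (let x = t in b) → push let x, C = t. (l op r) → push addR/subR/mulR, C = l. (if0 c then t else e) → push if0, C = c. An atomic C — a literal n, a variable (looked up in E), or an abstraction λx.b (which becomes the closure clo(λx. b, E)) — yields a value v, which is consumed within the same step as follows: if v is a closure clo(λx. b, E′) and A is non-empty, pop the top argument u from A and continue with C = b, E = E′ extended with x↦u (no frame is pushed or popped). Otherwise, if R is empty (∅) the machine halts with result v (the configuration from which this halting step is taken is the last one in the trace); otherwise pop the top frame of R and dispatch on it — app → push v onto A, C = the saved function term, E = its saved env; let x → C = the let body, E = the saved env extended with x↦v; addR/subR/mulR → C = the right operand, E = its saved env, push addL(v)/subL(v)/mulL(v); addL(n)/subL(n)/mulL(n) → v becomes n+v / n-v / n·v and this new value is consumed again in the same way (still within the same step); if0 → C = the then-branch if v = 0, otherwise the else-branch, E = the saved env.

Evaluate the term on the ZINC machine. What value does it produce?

[0] ⟨C=((λv. (let y = v in ((λx. ((λu. 0) 0)) 3))) ((λp. p) ((λx. x) -4))); E=∅; A=∅; R=∅⟩
[1] ⟨C=((λp. p) ((λx. x) -4)); E=∅; A=∅; R=[app]⟩
[2] ⟨C=((λx. x) -4); E=∅; A=∅; R=[app :: app]⟩
[3] ⟨C=-4; E=∅; A=∅; R=[app :: app :: app]⟩
[4] ⟨C=(λx. x); E=∅; A=[-4]; R=[app :: app]⟩
[5] ⟨C=x; E={x↦-4}; A=∅; R=[app :: app]⟩
[6] ⟨C=(λp. p); E=∅; A=[-4]; R=[app]⟩
[7] ⟨C=p; E={p↦-4}; A=∅; R=[app]⟩
[8] ⟨C=(λv. (let y = v in ((λx. ((λu. 0) 0)) 3))); E=∅; A=[-4]; R=∅⟩
[9] ⟨C=(let y = v in ((λx. ((λu. 0) 0)) 3)); E={v↦-4}; A=∅; R=∅⟩
[10] ⟨C=v; E={v↦-4}; A=∅; R=[let y]⟩
[11] ⟨C=((λx. ((λu. 0) 0)) 3); E={y↦-4, v↦-4}; A=∅; R=∅⟩
[12] ⟨C=3; E={y↦-4, v↦-4}; A=∅; R=[app]⟩
[13] ⟨C=(λx. ((λu. 0) 0)); E={y↦-4, v↦-4}; A=[3]; R=∅⟩
[14] ⟨C=((λu. 0) 0); E={x↦3, y↦-4, v↦-4}; A=∅; R=∅⟩
[15] ⟨C=0; E={x↦3, y↦-4, v↦-4}; A=∅; R=[app]⟩
[16] ⟨C=(λu. 0); E={x↦3, y↦-4, v↦-4}; A=[0]; R=∅⟩
[17] ⟨C=0; E={u↦0, x↦3, y↦-4, v↦-4}; A=∅; R=∅⟩
→ final value 0

Answer: 0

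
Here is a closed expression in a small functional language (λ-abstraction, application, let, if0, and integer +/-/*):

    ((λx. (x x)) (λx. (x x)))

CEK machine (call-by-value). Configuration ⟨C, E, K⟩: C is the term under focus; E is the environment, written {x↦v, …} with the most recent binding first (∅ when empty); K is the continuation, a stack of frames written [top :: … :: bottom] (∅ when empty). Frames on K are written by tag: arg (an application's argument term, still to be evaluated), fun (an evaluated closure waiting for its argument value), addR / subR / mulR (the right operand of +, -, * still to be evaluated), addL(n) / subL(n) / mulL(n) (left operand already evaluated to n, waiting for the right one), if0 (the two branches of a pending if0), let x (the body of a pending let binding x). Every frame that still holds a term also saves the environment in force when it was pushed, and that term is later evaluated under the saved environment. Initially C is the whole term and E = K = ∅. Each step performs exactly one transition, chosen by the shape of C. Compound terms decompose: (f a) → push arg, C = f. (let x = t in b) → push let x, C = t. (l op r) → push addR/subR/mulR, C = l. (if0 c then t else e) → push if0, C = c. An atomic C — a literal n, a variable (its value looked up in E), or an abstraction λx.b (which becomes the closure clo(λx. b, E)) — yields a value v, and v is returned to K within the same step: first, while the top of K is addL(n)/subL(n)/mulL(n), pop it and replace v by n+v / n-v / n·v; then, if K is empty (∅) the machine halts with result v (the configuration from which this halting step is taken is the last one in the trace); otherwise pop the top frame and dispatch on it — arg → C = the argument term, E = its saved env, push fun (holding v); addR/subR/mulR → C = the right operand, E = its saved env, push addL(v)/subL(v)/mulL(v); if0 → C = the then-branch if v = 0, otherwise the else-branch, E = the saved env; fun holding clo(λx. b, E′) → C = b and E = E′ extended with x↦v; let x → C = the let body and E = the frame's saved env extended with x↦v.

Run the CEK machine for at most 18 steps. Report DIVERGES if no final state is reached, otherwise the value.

Answer: DIVERGES (no final state within 18 steps)

Execution trace:
0. ⟨C=((λx. (x x)) (λx. (x x))); E=∅; K=∅⟩
1. ⟨C=(λx. (x x)); E=∅; K=[arg]⟩
2. ⟨C=(λx. (x x)); E=∅; K=[fun]⟩
3. ⟨C=(x x); E={x↦clo(λx. (x x), ∅)}; K=∅⟩
4. ⟨C=x; E={x↦clo(λx. (x x), ∅)}; K=[arg]⟩
5. ⟨C=x; E={x↦clo(λx. (x x), ∅)}; K=[fun]⟩
… configuration repeats with period 3 (steps 3–5 recur indefinitely) …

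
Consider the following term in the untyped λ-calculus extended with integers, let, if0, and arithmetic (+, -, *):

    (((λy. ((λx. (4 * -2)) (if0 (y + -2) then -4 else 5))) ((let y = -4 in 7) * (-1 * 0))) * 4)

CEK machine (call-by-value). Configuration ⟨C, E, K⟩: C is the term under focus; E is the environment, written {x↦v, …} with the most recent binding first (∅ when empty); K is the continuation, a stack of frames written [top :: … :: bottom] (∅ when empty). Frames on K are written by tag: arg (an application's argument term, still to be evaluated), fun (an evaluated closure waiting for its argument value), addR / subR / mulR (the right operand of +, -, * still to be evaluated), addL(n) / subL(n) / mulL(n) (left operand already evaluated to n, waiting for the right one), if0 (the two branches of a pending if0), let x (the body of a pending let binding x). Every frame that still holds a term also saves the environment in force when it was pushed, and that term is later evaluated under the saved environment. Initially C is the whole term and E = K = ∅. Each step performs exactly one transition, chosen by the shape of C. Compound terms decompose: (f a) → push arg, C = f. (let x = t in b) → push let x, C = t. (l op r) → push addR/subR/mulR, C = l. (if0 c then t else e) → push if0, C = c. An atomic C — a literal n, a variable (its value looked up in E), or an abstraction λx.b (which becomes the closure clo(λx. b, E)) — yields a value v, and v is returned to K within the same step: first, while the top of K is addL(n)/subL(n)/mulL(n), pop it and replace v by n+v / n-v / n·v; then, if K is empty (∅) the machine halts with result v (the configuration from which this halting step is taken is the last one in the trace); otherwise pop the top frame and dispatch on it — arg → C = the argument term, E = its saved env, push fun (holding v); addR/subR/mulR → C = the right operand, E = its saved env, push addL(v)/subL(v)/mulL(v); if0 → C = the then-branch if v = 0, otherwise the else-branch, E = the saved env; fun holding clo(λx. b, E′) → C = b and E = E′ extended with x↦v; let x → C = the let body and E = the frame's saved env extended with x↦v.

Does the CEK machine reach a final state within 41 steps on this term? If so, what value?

Answer: -32

Machine steps:
[0] [C=(((λy. ((λx. (4 * -2)) (if0 (y + -2) then -4 else 5))) ((let y = -4 in 7) * (-1 * 0))) * 4) | E=∅ | K=∅]
[1] [C=((λy. ((λx. (4 * -2)) (if0 (y + -2) then -4 else 5))) ((let y = -4 in 7) * (-1 * 0))) | E=∅ | K=[mulR]]
[2] [C=(λy. ((λx. (4 * -2)) (if0 (y + -2) then -4 else 5))) | E=∅ | K=[arg :: mulR]]
[3] [C=((let y = -4 in 7) * (-1 * 0)) | E=∅ | K=[fun :: mulR]]
[4] [C=(let y = -4 in 7) | E=∅ | K=[mulR :: fun :: mulR]]
[5] [C=-4 | E=∅ | K=[let y :: mulR :: fun :: mulR]]
[6] [C=7 | E={y↦-4} | K=[mulR :: fun :: mulR]]
[7] [C=(-1 * 0) | E=∅ | K=[mulL(7) :: fun :: mulR]]
[8] [C=-1 | E=∅ | K=[mulR :: mulL(7) :: fun :: mulR]]
[9] [C=0 | E=∅ | K=[mulL(-1) :: mulL(7) :: fun :: mulR]]
[10] [C=((λx. (4 * -2)) (if0 (y + -2) then -4 else 5)) | E={y↦0} | K=[mulR]]
[11] [C=(λx. (4 * -2)) | E={y↦0} | K=[arg :: mulR]]
[12] [C=(if0 (y + -2) then -4 else 5) | E={y↦0} | K=[fun :: mulR]]
[13] [C=(y + -2) | E={y↦0} | K=[if0 :: fun :: mulR]]
[14] [C=y | E={y↦0} | K=[addR :: if0 :: fun :: mulR]]
[15] [C=-2 | E={y↦0} | K=[addL(0) :: if0 :: fun :: mulR]]
[16] [C=5 | E={y↦0} | K=[fun :: mulR]]
[17] [C=(4 * -2) | E={x↦5, y↦0} | K=[mulR]]
[18] [C=4 | E={x↦5, y↦0} | K=[mulR :: mulR]]
[19] [C=-2 | E={x↦5, y↦0} | K=[mulL(4) :: mulR]]
[20] [C=4 | E=∅ | K=[mulL(-8)]]
→ final value -32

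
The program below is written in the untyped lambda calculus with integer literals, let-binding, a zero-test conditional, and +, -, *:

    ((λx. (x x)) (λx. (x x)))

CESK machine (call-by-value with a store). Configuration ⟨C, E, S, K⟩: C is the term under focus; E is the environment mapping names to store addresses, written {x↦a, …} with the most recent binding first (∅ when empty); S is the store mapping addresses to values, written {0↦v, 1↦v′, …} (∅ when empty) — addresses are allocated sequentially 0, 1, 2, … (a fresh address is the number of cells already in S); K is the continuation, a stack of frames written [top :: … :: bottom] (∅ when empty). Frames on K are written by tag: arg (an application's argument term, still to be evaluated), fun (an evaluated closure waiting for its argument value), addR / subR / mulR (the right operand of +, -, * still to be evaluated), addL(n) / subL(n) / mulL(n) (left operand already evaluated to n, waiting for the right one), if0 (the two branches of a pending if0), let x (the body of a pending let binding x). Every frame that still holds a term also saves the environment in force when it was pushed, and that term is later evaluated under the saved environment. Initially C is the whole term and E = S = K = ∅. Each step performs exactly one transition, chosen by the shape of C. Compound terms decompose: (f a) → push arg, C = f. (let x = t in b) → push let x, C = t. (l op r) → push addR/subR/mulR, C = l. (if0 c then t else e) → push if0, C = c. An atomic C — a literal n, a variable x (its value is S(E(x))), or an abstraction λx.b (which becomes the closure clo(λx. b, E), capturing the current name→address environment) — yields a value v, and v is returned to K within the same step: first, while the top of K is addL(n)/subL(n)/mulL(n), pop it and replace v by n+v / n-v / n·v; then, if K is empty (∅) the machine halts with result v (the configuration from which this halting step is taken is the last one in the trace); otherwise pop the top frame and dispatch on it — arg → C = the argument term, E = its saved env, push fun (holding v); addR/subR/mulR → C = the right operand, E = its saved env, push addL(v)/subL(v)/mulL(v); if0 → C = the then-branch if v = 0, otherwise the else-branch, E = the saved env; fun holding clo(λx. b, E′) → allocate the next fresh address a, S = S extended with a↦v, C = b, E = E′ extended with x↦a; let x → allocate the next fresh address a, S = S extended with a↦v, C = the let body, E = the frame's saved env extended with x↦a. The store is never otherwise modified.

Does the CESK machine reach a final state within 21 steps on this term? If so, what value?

Answer: DIVERGES (no final state within 21 steps)

Derivation:
t=0: [C=((λx. (x x)) (λx. (x x))) | E=∅ | S=∅ | K=∅]
t=1: [C=(λx. (x x)) | E=∅ | S=∅ | K=[arg]]
t=2: [C=(λx. (x x)) | E=∅ | S=∅ | K=[fun]]
t=3: [C=(x x) | E={x↦0} | S={0↦clo(λx. (x x), ∅)} | K=∅]
t=4: [C=x | E={x↦0} | S={0↦clo(λx. (x x), ∅)} | K=[arg]]
t=5: [C=x | E={x↦0} | S={0↦clo(λx. (x x), ∅)} | K=[fun]]
t=6: [C=(x x) | E={x↦1} | S={0↦clo(λx. (x x), ∅), 1↦clo(λx. (x x), ∅)} | K=∅]
t=7: [C=x | E={x↦1} | S={0↦clo(λx. (x x), ∅), 1↦clo(λx. (x x), ∅)} | K=[arg]]
t=8: [C=x | E={x↦1} | S={0↦clo(λx. (x x), ∅), 1↦clo(λx. (x x), ∅)} | K=[fun]]
t=9: [C=(x x) | E={x↦2} | S={0↦clo(λx. (x x), ∅), 1↦clo(λx. (x x), ∅), 2↦clo(λx. (x x), ∅)} | K=∅]
t=10: [C=x | E={x↦2} | S={0↦clo(λx. (x x), ∅), 1↦clo(λx. (x x), ∅), 2↦clo(λx. (x x), ∅)} | K=[arg]]
t=11: [C=x | E={x↦2} | S={0↦clo(λx. (x x), ∅), 1↦clo(λx. (x x), ∅), 2↦clo(λx. (x x), ∅)} | K=[fun]]
t=12: [C=(x x) | E={x↦3} | S={0↦clo(λx. (x x), ∅), 1↦clo(λx. (x x), ∅), 2↦clo(λx. (x x), ∅), 3↦clo(λx. (x x), ∅)} | K=∅]
t=13: [C=x | E={x↦3} | S={0↦clo(λx. (x x), ∅), 1↦clo(λx. (x x), ∅), 2↦clo(λx. (x x), ∅), 3↦clo(λx. (x x), ∅)} | K=[arg]]
t=14: [C=x | E={x↦3} | S={0↦clo(λx. (x x), ∅), 1↦clo(λx. (x x), ∅), 2↦clo(λx. (x x), ∅), 3↦clo(λx. (x x), ∅)} | K=[fun]]
t=15: [C=(x x) | E={x↦4} | S={0↦clo(λx. (x x), ∅), 1↦clo(λx. (x x), ∅), 2↦clo(λx. (x x), ∅), 3↦clo(λx. (x x), ∅), 4↦clo(λx. (x x), ∅)} | K=∅]
t=16: [C=x | E={x↦4} | S={0↦clo(λx. (x x), ∅), 1↦clo(λx. (x x), ∅), 2↦clo(λx. (x x), ∅), 3↦clo(λx. (x x), ∅), 4↦clo(λx. (x x), ∅)} | K=[arg]]
t=17: [C=x | E={x↦4} | S={0↦clo(λx. (x x), ∅), 1↦clo(λx. (x x), ∅), 2↦clo(λx. (x x), ∅), 3↦clo(λx. (x x), ∅), 4↦clo(λx. (x x), ∅)} | K=[fun]]
t=18: [C=(x x) | E={x↦5} | S={0↦clo(λx. (x x), ∅), 1↦clo(λx. (x x), ∅), 2↦clo(λx. (x x), ∅), 3↦clo(λx. (x x), ∅), 4↦clo(λx. (x x), ∅), 5↦clo(λx. (x x), ∅)} | K=∅]
t=19: [C=x | E={x↦5} | S={0↦clo(λx. (x x), ∅), 1↦clo(λx. (x x), ∅), 2↦clo(λx. (x x), ∅), 3↦clo(λx. (x x), ∅), 4↦clo(λx. (x x), ∅), 5↦clo(λx. (x x), ∅)} | K=[arg]]
t=20: [C=x | E={x↦5} | S={0↦clo(λx. (x x), ∅), 1↦clo(λx. (x x), ∅), 2↦clo(λx. (x x), ∅), 3↦clo(λx. (x x), ∅), 4↦clo(λx. (x x), ∅), 5↦clo(λx. (x x), ∅)} | K=[fun]]
t=21: [C=(x x) | E={x↦6} | S={0↦clo(λx. (x x), ∅), 1↦clo(λx. (x x), ∅), 2↦clo(λx. (x x), ∅), 3↦clo(λx. (x x), ∅), 4↦clo(λx. (x x), ∅), 5↦clo(λx. (x x), ∅), 6↦clo(λx. (x x), ∅)} | K=∅]
→ 21 transitions taken and the configuration is still not final: no result within 21 steps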